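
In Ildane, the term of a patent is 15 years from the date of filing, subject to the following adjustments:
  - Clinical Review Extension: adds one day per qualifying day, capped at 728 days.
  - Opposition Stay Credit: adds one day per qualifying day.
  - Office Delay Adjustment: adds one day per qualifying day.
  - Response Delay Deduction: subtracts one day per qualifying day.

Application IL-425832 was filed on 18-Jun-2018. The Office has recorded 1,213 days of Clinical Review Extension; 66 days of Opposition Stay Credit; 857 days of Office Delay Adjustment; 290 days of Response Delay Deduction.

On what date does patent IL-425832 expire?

Base term: filing date + 15 years → 18 June 2033.
Clinical Review Extension: 1213 days claimed exceeds the 728-day cap, so +728 days → 16 June 2035.
Opposition Stay Credit: +66 days → 21 August 2035.
Office Delay Adjustment: +857 days → 25 December 2037.
Response Delay Deduction: −290 days → 10 March 2037.

2037-03-10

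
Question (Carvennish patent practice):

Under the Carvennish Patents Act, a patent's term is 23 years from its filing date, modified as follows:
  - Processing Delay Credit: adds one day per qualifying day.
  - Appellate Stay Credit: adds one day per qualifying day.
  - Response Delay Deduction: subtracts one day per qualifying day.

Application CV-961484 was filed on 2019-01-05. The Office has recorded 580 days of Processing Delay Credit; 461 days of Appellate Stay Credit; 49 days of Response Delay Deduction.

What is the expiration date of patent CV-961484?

2044-09-23

Base term: filing date + 23 years → 5 January 2042.
Processing Delay Credit: +580 days → 8 August 2043.
Appellate Stay Credit: +461 days → 11 November 2044.
Response Delay Deduction: −49 days → 23 September 2044.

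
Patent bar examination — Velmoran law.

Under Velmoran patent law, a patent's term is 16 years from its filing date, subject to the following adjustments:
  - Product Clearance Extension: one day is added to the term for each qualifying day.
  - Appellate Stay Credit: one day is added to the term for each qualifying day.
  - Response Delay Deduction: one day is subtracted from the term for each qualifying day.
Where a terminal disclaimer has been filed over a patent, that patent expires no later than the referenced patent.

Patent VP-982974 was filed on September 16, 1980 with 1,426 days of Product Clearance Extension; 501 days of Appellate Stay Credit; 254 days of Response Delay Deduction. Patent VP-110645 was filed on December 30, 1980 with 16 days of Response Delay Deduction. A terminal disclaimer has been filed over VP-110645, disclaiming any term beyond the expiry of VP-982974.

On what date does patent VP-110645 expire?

Natural term of VP-110645:
  Base: filing + 16 years → 30 December 1996.
  Response Delay Deduction: −16 days → 14 December 1996.
Expiry of referenced patent VP-982974:
  Base: filing + 16 years → 16 September 1996.
  Product Clearance Extension: +1426 days → 12 August 2000.
  Appellate Stay Credit: +501 days → 26 December 2001.
  Response Delay Deduction: −254 days → 16 April 2001.
Terminal disclaimer: VP-110645 expires on the earlier of 14 December 1996 and 16 April 2001.

December 14, 1996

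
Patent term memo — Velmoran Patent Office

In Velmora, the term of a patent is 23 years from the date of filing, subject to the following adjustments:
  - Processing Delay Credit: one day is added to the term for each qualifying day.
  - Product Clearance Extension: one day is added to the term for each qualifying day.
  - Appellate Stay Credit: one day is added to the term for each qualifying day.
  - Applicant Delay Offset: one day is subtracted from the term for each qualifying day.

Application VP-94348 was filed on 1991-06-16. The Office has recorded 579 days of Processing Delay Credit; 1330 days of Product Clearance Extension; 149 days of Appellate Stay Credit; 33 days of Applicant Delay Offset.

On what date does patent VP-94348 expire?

January 1, 2020

Base term: filing date + 23 years → 16 June 2014.
Processing Delay Credit: +579 days → 16 January 2016.
Product Clearance Extension: +1330 days → 7 September 2019.
Appellate Stay Credit: +149 days → 3 February 2020.
Applicant Delay Offset: −33 days → 1 January 2020.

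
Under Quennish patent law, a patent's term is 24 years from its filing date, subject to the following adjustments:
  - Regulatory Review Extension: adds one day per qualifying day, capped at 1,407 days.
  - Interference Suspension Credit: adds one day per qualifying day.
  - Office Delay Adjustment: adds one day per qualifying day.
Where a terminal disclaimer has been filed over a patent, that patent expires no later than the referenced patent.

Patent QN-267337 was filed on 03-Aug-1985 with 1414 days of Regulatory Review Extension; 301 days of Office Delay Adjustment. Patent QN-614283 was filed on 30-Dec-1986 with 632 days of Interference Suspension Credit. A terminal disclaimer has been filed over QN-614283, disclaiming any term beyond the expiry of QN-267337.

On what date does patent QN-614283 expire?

2012-09-22

Natural term of QN-614283:
  Base: filing + 24 years → 30 December 2010.
  Interference Suspension Credit: +632 days → 22 September 2012.
Expiry of referenced patent QN-267337:
  Base: filing + 24 years → 3 August 2009.
  Regulatory Review Extension: 1414 days claimed exceeds the 1407-day cap, so +1407 days → 10 June 2013.
  Office Delay Adjustment: +301 days → 7 April 2014.
Terminal disclaimer: QN-614283 expires on the earlier of 22 September 2012 and 7 April 2014.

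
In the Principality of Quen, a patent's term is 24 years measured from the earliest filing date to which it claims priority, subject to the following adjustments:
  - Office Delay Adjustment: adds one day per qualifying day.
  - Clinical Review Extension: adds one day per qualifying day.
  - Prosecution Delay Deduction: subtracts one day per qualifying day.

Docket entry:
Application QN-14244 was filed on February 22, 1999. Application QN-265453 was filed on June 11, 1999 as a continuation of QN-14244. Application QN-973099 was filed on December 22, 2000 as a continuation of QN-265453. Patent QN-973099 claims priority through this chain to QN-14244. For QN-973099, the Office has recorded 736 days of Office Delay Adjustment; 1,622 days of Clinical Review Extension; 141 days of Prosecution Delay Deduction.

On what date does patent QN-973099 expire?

Earliest priority filing: 22 February 1999.
Base term: 22 February 1999 + 24 years → 22 February 2023.
Office Delay Adjustment: +736 days → 27 February 2025.
Clinical Review Extension: +1622 days → 7 August 2029.
Prosecution Delay Deduction: −141 days → 19 March 2029.

2029-03-19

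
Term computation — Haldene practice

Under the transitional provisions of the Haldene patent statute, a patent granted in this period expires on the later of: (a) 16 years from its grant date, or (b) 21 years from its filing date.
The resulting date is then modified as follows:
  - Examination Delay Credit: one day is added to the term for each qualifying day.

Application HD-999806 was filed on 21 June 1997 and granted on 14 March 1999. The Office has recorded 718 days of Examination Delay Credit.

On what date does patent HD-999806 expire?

(a) grant + 16 years → 14 March 2015.
(b) filing + 21 years → 21 June 2018.
Later of the two: 21 June 2018.
Examination Delay Credit: +718 days → 8 June 2020.

June 8, 2020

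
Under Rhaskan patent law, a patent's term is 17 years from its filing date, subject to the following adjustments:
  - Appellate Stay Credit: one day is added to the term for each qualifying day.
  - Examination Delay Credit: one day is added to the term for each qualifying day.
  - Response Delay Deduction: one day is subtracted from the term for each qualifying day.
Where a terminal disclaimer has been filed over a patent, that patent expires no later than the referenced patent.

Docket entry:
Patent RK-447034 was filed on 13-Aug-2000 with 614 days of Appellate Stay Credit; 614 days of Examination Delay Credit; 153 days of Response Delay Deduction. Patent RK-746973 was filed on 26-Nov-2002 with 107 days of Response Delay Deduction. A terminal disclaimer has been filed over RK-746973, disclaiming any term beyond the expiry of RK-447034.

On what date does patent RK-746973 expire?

August 11, 2019

Natural term of RK-746973:
  Base: filing + 17 years → 26 November 2019.
  Response Delay Deduction: −107 days → 11 August 2019.
Expiry of referenced patent RK-447034:
  Base: filing + 17 years → 13 August 2017.
  Appellate Stay Credit: +614 days → 19 April 2019.
  Examination Delay Credit: +614 days → 23 December 2020.
  Response Delay Deduction: −153 days → 23 July 2020.
Terminal disclaimer: RK-746973 expires on the earlier of 11 August 2019 and 23 July 2020.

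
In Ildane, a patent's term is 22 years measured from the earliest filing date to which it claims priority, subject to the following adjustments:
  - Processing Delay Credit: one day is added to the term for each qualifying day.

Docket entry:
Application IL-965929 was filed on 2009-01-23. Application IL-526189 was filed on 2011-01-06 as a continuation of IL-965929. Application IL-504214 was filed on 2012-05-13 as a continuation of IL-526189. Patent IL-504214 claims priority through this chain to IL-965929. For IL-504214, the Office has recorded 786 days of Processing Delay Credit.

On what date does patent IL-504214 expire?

Earliest priority filing: 23 January 2009.
Base term: 23 January 2009 + 22 years → 23 January 2031.
Processing Delay Credit: +786 days → 19 March 2033.

March 19, 2033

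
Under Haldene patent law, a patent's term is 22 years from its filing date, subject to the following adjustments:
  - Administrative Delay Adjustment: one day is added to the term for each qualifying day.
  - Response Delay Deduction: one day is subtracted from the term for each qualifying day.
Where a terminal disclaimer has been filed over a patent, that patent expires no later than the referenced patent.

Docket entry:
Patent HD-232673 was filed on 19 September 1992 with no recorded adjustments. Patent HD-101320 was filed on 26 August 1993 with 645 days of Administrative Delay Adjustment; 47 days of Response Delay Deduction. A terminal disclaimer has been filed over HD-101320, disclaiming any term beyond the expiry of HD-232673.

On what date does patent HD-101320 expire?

2014-09-19

Natural term of HD-101320:
  Base: filing + 22 years → 26 August 2015.
  Administrative Delay Adjustment: +645 days → 1 June 2017.
  Response Delay Deduction: −47 days → 15 April 2017.
Expiry of referenced patent HD-232673:
  Base: filing + 22 years → 19 September 2014.
Terminal disclaimer: HD-101320 expires on the earlier of 15 April 2017 and 19 September 2014.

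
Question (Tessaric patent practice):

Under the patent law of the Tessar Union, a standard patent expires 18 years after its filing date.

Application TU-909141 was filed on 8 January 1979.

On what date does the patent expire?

1997-01-08

Filing date + 18 years → 8 January 1997.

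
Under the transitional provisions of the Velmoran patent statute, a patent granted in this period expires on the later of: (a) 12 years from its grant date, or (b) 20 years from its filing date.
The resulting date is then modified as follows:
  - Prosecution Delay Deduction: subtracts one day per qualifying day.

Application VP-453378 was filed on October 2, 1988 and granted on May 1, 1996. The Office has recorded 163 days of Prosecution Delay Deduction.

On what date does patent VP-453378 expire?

2008-04-22

(a) grant + 12 years → 1 May 2008.
(b) filing + 20 years → 2 October 2008.
Later of the two: 2 October 2008.
Prosecution Delay Deduction: −163 days → 22 April 2008.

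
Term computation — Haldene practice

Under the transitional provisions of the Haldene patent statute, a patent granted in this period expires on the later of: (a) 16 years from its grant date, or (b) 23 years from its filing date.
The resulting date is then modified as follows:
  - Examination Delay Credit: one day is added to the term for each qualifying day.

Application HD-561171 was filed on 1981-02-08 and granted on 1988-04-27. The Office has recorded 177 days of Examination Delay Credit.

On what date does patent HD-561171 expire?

(a) grant + 16 years → 27 April 2004.
(b) filing + 23 years → 8 February 2004.
Later of the two: 27 April 2004.
Examination Delay Credit: +177 days → 21 October 2004.

October 21, 2004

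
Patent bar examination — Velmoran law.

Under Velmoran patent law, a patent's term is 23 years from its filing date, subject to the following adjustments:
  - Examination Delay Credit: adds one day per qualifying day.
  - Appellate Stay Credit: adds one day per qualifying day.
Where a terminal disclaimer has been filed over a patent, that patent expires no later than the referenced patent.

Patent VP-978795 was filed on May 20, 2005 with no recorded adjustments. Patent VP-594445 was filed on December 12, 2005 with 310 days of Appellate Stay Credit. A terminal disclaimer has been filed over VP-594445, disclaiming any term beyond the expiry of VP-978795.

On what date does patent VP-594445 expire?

2028-05-20

Natural term of VP-594445:
  Base: filing + 23 years → 12 December 2028.
  Appellate Stay Credit: +310 days → 18 October 2029.
Expiry of referenced patent VP-978795:
  Base: filing + 23 years → 20 May 2028.
Terminal disclaimer: VP-594445 expires on the earlier of 18 October 2029 and 20 May 2028.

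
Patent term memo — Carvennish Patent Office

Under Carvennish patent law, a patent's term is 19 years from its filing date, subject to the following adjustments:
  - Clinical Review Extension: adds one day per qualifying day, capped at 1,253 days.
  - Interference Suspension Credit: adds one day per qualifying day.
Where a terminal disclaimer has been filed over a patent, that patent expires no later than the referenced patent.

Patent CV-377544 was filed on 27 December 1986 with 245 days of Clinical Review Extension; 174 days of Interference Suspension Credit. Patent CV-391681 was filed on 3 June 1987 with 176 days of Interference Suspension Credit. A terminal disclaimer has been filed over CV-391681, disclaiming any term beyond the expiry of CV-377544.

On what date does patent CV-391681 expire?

2006-11-26

Natural term of CV-391681:
  Base: filing + 19 years → 3 June 2006.
  Interference Suspension Credit: +176 days → 26 November 2006.
Expiry of referenced patent CV-377544:
  Base: filing + 19 years → 27 December 2005.
  Clinical Review Extension: 245 days (within the 1253-day cap) → +245 days → 29 August 2006.
  Interference Suspension Credit: +174 days → 19 February 2007.
Terminal disclaimer: CV-391681 expires on the earlier of 26 November 2006 and 19 February 2007.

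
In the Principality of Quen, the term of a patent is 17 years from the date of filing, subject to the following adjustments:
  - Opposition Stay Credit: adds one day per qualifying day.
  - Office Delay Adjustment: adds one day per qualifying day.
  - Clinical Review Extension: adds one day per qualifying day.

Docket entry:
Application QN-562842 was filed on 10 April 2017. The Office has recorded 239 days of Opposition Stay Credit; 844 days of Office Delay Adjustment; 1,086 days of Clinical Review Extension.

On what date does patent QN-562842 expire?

Base term: filing date + 17 years → 10 April 2034.
Opposition Stay Credit: +239 days → 5 December 2034.
Office Delay Adjustment: +844 days → 28 March 2037.
Clinical Review Extension: +1086 days → 18 March 2040.

March 18, 2040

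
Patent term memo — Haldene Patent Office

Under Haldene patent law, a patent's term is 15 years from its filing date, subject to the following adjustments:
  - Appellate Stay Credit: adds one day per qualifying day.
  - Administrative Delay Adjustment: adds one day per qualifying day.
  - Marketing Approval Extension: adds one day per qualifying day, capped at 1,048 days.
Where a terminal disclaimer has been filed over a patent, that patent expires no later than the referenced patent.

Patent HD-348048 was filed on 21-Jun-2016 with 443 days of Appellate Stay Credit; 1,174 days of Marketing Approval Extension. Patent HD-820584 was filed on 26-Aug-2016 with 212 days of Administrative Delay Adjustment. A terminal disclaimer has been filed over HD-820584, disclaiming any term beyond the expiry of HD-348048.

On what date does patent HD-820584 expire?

2032-03-25

Natural term of HD-820584:
  Base: filing + 15 years → 26 August 2031.
  Administrative Delay Adjustment: +212 days → 25 March 2032.
Expiry of referenced patent HD-348048:
  Base: filing + 15 years → 21 June 2031.
  Appellate Stay Credit: +443 days → 6 September 2032.
  Marketing Approval Extension: 1174 days claimed exceeds the 1048-day cap, so +1048 days → 21 July 2035.
Terminal disclaimer: HD-820584 expires on the earlier of 25 March 2032 and 21 July 2035.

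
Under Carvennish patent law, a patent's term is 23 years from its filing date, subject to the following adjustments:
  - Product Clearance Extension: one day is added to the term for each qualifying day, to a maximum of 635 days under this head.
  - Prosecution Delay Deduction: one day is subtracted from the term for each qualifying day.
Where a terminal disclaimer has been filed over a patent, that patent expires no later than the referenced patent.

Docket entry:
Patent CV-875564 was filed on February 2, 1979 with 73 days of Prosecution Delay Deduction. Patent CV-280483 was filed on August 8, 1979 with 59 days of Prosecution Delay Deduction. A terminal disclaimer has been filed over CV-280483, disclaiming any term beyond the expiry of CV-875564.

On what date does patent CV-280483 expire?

November 21, 2001

Natural term of CV-280483:
  Base: filing + 23 years → 8 August 2002.
  Prosecution Delay Deduction: −59 days → 10 June 2002.
Expiry of referenced patent CV-875564:
  Base: filing + 23 years → 2 February 2002.
  Prosecution Delay Deduction: −73 days → 21 November 2001.
Terminal disclaimer: CV-280483 expires on the earlier of 10 June 2002 and 21 November 2001.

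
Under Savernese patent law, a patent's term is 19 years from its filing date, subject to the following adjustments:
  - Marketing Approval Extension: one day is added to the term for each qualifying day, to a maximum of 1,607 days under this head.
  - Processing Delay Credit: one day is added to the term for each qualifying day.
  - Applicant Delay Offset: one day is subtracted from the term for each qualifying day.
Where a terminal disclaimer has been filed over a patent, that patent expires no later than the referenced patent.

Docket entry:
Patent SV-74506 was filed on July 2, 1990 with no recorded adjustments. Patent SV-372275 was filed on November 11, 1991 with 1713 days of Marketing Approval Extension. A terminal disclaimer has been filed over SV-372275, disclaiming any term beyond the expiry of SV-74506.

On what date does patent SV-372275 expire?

July 2, 2009

Natural term of SV-372275:
  Base: filing + 19 years → 11 November 2010.
  Marketing Approval Extension: 1713 days claimed exceeds the 1607-day cap, so +1607 days → 6 April 2015.
Expiry of referenced patent SV-74506:
  Base: filing + 19 years → 2 July 2009.
Terminal disclaimer: SV-372275 expires on the earlier of 6 April 2015 and 2 July 2009.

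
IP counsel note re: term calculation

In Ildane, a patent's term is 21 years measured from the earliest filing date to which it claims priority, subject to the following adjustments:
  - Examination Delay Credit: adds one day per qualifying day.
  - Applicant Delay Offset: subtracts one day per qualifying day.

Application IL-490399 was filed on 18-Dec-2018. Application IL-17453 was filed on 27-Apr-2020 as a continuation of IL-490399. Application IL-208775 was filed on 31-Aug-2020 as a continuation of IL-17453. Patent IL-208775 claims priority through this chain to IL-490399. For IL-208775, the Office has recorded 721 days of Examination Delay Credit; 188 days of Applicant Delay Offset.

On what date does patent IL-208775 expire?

2041-06-03

Earliest priority filing: 18 December 2018.
Base term: 18 December 2018 + 21 years → 18 December 2039.
Examination Delay Credit: +721 days → 8 December 2041.
Applicant Delay Offset: −188 days → 3 June 2041.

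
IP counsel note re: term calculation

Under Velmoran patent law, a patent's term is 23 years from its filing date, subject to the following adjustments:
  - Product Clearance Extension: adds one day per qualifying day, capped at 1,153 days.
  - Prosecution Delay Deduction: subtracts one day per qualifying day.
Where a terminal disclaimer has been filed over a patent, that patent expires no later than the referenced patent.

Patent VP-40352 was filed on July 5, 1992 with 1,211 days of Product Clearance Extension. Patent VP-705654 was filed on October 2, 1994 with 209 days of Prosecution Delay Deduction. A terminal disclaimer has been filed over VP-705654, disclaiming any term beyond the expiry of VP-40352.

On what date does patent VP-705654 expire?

March 7, 2017

Natural term of VP-705654:
  Base: filing + 23 years → 2 October 2017.
  Prosecution Delay Deduction: −209 days → 7 March 2017.
Expiry of referenced patent VP-40352:
  Base: filing + 23 years → 5 July 2015.
  Product Clearance Extension: 1211 days claimed exceeds the 1153-day cap, so +1153 days → 31 August 2018.
Terminal disclaimer: VP-705654 expires on the earlier of 7 March 2017 and 31 August 2018.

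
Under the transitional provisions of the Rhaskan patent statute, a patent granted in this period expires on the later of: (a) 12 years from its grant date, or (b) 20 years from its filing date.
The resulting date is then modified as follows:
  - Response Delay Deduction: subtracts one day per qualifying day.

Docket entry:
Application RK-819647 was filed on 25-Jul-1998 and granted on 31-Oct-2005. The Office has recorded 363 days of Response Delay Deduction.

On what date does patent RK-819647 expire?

(a) grant + 12 years → 31 October 2017.
(b) filing + 20 years → 25 July 2018.
Later of the two: 25 July 2018.
Response Delay Deduction: −363 days → 27 July 2017.

July 27, 2017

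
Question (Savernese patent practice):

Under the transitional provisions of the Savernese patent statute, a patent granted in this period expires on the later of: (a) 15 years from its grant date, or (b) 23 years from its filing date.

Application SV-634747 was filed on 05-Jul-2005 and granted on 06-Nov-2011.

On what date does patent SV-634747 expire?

(a) grant + 15 years → 6 November 2026.
(b) filing + 23 years → 5 July 2028.
Later of the two: 5 July 2028.

July 5, 2028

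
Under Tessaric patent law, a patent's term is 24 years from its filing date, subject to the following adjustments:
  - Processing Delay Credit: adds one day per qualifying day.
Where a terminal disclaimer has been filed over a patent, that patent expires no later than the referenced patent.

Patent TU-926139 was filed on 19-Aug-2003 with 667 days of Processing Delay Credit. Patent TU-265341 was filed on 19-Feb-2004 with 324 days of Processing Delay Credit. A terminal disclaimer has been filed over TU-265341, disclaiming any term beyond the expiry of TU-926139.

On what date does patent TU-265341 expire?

Natural term of TU-265341:
  Base: filing + 24 years → 19 February 2028.
  Processing Delay Credit: +324 days → 8 January 2029.
Expiry of referenced patent TU-926139:
  Base: filing + 24 years → 19 August 2027.
  Processing Delay Credit: +667 days → 16 June 2029.
Terminal disclaimer: TU-265341 expires on the earlier of 8 January 2029 and 16 June 2029.

January 8, 2029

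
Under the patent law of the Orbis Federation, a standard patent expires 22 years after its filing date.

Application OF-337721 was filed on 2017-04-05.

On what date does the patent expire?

April 5, 2039

Filing date + 22 years → 5 April 2039.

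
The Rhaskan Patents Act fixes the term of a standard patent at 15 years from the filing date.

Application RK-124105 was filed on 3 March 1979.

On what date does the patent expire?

1994-03-03

Filing date + 15 years → 3 March 1994.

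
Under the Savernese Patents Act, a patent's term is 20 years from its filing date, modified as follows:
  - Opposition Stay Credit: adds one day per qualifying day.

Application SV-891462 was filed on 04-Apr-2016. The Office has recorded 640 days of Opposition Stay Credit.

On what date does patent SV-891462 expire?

Base term: filing date + 20 years → 4 April 2036.
Opposition Stay Credit: +640 days → 4 January 2038.

January 4, 2038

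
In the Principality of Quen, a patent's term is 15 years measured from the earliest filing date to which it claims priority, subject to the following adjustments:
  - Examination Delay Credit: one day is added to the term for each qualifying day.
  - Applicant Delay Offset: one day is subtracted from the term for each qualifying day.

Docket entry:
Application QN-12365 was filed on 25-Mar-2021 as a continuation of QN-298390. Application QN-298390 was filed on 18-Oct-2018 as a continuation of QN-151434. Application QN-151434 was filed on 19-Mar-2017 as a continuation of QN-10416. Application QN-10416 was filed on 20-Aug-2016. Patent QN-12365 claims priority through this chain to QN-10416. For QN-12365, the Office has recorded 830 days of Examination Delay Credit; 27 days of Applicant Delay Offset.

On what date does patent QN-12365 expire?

October 31, 2033

Earliest priority filing: 20 August 2016.
Base term: 20 August 2016 + 15 years → 20 August 2031.
Examination Delay Credit: +830 days → 27 November 2033.
Applicant Delay Offset: −27 days → 31 October 2033.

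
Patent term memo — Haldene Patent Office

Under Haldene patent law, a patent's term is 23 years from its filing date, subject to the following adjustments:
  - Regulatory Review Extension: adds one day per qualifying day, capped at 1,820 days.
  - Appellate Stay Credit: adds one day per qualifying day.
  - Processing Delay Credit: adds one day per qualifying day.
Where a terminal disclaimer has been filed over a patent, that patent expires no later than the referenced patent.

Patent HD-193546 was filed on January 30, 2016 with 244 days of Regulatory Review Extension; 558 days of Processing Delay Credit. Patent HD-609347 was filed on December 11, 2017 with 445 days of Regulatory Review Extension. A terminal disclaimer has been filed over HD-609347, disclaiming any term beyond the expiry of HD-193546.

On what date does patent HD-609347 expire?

Natural term of HD-609347:
  Base: filing + 23 years → 11 December 2040.
  Regulatory Review Extension: 445 days (within the 1820-day cap) → +445 days → 1 March 2042.
Expiry of referenced patent HD-193546:
  Base: filing + 23 years → 30 January 2039.
  Regulatory Review Extension: 244 days (within the 1820-day cap) → +244 days → 1 October 2039.
  Processing Delay Credit: +558 days → 11 April 2041.
Terminal disclaimer: HD-609347 expires on the earlier of 1 March 2042 and 11 April 2041.

April 11, 2041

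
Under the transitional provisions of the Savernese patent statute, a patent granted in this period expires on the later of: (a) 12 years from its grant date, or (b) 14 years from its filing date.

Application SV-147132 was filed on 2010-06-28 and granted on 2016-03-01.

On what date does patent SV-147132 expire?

2028-03-01

(a) grant + 12 years → 1 March 2028.
(b) filing + 14 years → 28 June 2024.
Later of the two: 1 March 2028.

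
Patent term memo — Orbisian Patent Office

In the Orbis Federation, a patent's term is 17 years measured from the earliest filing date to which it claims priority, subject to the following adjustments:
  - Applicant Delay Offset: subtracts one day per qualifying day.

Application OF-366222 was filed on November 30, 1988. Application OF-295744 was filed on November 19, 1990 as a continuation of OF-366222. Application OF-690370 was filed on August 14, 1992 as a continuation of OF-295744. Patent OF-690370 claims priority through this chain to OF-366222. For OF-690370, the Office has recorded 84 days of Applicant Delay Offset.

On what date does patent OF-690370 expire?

2005-09-07

Earliest priority filing: 30 November 1988.
Base term: 30 November 1988 + 17 years → 30 November 2005.
Applicant Delay Offset: −84 days → 7 September 2005.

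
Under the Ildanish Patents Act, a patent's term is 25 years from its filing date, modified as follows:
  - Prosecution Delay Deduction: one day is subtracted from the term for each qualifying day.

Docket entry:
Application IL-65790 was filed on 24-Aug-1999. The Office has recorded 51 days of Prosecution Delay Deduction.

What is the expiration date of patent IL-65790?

2024-07-04

Base term: filing date + 25 years → 24 August 2024.
Prosecution Delay Deduction: −51 days → 4 July 2024.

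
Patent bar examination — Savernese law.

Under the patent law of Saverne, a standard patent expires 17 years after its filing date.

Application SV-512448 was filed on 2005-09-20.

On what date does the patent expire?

September 20, 2022

Filing date + 17 years → 20 September 2022.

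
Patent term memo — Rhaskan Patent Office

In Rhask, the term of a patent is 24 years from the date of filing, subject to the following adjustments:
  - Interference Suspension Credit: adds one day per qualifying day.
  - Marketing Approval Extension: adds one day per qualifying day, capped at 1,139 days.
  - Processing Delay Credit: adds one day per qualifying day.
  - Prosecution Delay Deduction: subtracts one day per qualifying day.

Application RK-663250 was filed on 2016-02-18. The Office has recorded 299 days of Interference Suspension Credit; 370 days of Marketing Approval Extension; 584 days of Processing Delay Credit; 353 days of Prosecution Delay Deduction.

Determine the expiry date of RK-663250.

August 6, 2042

Base term: filing date + 24 years → 18 February 2040.
Interference Suspension Credit: +299 days → 13 December 2040.
Marketing Approval Extension: 370 days (within the 1139-day cap) → +370 days → 18 December 2041.
Processing Delay Credit: +584 days → 25 July 2043.
Prosecution Delay Deduction: −353 days → 6 August 2042.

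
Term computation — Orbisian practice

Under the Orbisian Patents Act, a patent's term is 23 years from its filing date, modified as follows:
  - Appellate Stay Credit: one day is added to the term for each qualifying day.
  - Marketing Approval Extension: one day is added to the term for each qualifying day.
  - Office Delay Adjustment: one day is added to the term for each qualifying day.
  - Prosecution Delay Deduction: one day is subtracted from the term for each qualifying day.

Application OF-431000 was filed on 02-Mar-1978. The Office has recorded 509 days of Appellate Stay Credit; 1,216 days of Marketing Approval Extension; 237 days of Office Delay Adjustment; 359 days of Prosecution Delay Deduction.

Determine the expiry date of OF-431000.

July 22, 2005

Base term: filing date + 23 years → 2 March 2001.
Appellate Stay Credit: +509 days → 24 July 2002.
Marketing Approval Extension: +1216 days → 21 November 2005.
Office Delay Adjustment: +237 days → 16 July 2006.
Prosecution Delay Deduction: −359 days → 22 July 2005.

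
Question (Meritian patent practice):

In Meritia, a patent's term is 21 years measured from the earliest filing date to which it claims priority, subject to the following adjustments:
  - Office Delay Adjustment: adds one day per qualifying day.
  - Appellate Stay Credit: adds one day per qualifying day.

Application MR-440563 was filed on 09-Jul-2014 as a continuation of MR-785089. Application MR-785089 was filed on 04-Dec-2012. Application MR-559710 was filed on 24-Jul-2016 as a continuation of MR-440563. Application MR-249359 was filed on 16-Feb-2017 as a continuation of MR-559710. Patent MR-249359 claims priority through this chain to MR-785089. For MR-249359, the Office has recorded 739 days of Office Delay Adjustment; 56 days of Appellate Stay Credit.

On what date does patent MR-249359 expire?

Earliest priority filing: 4 December 2012.
Base term: 4 December 2012 + 21 years → 4 December 2033.
Office Delay Adjustment: +739 days → 13 December 2035.
Appellate Stay Credit: +56 days → 7 February 2036.

February 7, 2036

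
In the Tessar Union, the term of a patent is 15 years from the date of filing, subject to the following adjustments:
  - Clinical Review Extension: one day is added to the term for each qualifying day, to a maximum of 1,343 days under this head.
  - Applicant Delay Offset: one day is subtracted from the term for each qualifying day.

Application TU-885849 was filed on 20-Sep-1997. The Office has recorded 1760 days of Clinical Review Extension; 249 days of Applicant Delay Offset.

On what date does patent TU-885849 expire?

Base term: filing date + 15 years → 20 September 2012.
Clinical Review Extension: 1760 days claimed exceeds the 1343-day cap, so +1343 days → 25 May 2016.
Applicant Delay Offset: −249 days → 19 September 2015.

September 19, 2015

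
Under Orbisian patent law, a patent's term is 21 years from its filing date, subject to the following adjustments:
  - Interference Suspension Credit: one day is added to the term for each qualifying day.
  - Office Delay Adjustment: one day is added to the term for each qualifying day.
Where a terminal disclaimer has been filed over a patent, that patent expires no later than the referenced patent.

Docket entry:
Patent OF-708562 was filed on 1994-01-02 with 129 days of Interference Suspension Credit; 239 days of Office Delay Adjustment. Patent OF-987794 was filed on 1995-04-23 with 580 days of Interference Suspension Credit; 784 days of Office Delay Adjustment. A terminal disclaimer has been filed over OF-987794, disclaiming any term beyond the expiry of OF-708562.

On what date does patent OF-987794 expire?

January 5, 2016

Natural term of OF-987794:
  Base: filing + 21 years → 23 April 2016.
  Interference Suspension Credit: +580 days → 24 November 2017.
  Office Delay Adjustment: +784 days → 17 January 2020.
Expiry of referenced patent OF-708562:
  Base: filing + 21 years → 2 January 2015.
  Interference Suspension Credit: +129 days → 11 May 2015.
  Office Delay Adjustment: +239 days → 5 January 2016.
Terminal disclaimer: OF-987794 expires on the earlier of 17 January 2020 and 5 January 2016.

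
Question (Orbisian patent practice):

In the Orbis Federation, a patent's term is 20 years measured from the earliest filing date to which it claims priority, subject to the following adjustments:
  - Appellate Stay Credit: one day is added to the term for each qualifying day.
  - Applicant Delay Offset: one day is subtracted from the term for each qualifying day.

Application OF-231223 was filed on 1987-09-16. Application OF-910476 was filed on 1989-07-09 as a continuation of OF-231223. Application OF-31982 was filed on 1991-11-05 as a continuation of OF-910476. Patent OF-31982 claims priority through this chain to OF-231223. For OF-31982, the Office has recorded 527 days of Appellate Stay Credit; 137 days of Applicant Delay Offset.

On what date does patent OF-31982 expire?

Earliest priority filing: 16 September 1987.
Base term: 16 September 1987 + 20 years → 16 September 2007.
Appellate Stay Credit: +527 days → 24 February 2009.
Applicant Delay Offset: −137 days → 10 October 2008.

2008-10-10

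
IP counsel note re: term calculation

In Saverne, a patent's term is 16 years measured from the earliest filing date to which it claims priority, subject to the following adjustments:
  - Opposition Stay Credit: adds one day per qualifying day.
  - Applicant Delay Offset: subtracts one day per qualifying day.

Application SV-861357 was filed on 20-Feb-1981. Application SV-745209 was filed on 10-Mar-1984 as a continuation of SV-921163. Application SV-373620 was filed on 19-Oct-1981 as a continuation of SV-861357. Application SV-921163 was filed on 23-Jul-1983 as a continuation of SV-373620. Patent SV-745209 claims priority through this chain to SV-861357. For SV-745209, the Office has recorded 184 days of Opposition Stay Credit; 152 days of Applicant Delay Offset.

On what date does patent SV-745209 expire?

Earliest priority filing: 20 February 1981.
Base term: 20 February 1981 + 16 years → 20 February 1997.
Opposition Stay Credit: +184 days → 23 August 1997.
Applicant Delay Offset: −152 days → 24 March 1997.

1997-03-24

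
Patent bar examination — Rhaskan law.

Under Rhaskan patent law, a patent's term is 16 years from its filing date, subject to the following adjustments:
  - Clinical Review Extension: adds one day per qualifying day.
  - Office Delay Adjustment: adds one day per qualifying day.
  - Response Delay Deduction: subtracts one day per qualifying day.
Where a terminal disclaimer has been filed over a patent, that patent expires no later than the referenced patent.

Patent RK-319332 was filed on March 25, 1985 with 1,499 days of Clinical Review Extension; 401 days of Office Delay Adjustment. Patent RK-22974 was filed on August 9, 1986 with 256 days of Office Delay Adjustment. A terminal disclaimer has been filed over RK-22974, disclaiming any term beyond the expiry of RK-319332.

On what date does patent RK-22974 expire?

April 22, 2003

Natural term of RK-22974:
  Base: filing + 16 years → 9 August 2002.
  Office Delay Adjustment: +256 days → 22 April 2003.
Expiry of referenced patent RK-319332:
  Base: filing + 16 years → 25 March 2001.
  Clinical Review Extension: +1499 days → 2 May 2005.
  Office Delay Adjustment: +401 days → 7 June 2006.
Terminal disclaimer: RK-22974 expires on the earlier of 22 April 2003 and 7 June 2006.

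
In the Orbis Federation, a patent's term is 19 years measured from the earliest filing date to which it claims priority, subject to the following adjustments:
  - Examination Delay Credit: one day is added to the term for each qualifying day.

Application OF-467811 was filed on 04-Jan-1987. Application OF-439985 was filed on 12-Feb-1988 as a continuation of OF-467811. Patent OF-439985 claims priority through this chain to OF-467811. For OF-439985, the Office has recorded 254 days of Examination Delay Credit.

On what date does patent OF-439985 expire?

Earliest priority filing: 4 January 1987.
Base term: 4 January 1987 + 19 years → 4 January 2006.
Examination Delay Credit: +254 days → 15 September 2006.

September 15, 2006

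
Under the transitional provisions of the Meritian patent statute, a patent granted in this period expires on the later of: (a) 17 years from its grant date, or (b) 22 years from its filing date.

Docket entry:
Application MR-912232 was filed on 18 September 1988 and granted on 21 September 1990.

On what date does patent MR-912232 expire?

(a) grant + 17 years → 21 September 2007.
(b) filing + 22 years → 18 September 2010.
Later of the two: 18 September 2010.

September 18, 2010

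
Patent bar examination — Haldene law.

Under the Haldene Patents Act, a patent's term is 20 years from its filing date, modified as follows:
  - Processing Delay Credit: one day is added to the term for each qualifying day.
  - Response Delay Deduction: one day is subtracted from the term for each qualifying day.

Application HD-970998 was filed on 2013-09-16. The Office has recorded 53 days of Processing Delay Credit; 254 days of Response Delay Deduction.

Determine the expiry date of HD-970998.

2033-02-27

Base term: filing date + 20 years → 16 September 2033.
Processing Delay Credit: +53 days → 8 November 2033.
Response Delay Deduction: −254 days → 27 February 2033.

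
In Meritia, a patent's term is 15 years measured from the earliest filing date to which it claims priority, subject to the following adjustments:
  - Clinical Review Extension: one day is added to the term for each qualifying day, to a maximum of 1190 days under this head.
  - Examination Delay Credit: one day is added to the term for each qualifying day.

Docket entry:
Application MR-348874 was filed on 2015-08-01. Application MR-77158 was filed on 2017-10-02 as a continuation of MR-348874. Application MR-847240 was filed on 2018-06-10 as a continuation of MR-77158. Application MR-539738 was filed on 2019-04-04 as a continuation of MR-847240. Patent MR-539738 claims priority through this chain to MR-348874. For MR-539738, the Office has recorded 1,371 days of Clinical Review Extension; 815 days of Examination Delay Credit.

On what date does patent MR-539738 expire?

Earliest priority filing: 1 August 2015.
Base term: 1 August 2015 + 15 years → 1 August 2030.
Clinical Review Extension: 1371 days claimed exceeds the 1190-day cap, so +1190 days → 3 November 2033.
Examination Delay Credit: +815 days → 27 January 2036.

2036-01-27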